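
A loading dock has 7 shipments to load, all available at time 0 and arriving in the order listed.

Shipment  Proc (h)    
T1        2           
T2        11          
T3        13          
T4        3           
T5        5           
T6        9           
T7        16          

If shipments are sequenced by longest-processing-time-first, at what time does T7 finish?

16

LPT (decreasing processing time): T7 T3 T2 T6 T5 T4 T1.
T7: 0→16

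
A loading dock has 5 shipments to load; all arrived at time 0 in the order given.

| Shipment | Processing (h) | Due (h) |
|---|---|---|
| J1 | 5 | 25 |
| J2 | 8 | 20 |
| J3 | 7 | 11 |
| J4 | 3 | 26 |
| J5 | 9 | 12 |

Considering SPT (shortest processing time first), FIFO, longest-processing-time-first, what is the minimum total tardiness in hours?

23

SPT (increasing processing time): J4 J1 J3 J2 J5.
J4: 0→3, due 26, tardiness 0
J1: 3→8, due 25, tardiness 0
J3: 8→15, due 11, tardiness 4
J2: 15→23, due 20, tardiness 3
J5: 23→32, due 12, tardiness 20
Sum = 0+0+4+3+20 = 27.
FIFO (arrival order): J1 J2 J3 J4 J5.
J1: 0→5, due 25, tardiness 0
J2: 5→13, due 20, tardiness 0
J3: 13→20, due 11, tardiness 9
J4: 20→23, due 26, tardiness 0
J5: 23→32, due 12, tardiness 20
Sum = 0+0+9+0+20 = 29.
LPT (decreasing processing time): J5 J2 J3 J1 J4.
J5: 0→9, due 12, tardiness 0
J2: 9→17, due 20, tardiness 0
J3: 17→24, due 11, tardiness 13
J1: 24→29, due 25, tardiness 4
J4: 29→32, due 26, tardiness 6
Sum = 0+0+13+4+6 = 23.
SPT 27, FIFO 29, LPT 23 → minimum 23.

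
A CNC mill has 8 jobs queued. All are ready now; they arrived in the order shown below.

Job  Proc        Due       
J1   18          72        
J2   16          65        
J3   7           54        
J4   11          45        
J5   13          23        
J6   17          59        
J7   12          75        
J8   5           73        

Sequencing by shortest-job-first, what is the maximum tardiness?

SPT (increasing processing time): J8 J3 J4 J7 J5 J2 J6 J1.
J8: 0→5, due 73, tardiness 0
J3: 5→12, due 54, tardiness 0
J4: 12→23, due 45, tardiness 0
J7: 23→35, due 75, tardiness 0
J5: 35→48, due 23, tardiness 25
J2: 48→64, due 65, tardiness 0
J6: 64→81, due 59, tardiness 22
J1: 81→99, due 72, tardiness 27
Maximum = 27.

27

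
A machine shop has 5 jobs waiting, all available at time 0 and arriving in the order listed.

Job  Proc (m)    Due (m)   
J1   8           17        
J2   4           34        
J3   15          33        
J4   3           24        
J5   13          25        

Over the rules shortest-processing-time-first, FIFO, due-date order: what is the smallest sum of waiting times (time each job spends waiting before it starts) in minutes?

SPT (increasing processing time): J4 J2 J1 J5 J3.
J4: waits 0, runs 0→3
J2: waits 3, runs 3→7
J1: waits 7, runs 7→15
J5: waits 15, runs 15→28
J3: waits 28, runs 28→43
Sum = 0+3+7+15+28 = 53.
FIFO (arrival order): J1 J2 J3 J4 J5.
J1: waits 0, runs 0→8
J2: waits 8, runs 8→12
J3: waits 12, runs 12→27
J4: waits 27, runs 27→30
J5: waits 30, runs 30→43
Sum = 0+8+12+27+30 = 77.
EDD (increasing due date): J1 J4 J5 J3 J2.
J1: waits 0, runs 0→8
J4: waits 8, runs 8→11
J5: waits 11, runs 11→24
J3: waits 24, runs 24→39
J2: waits 39, runs 39→43
Sum = 0+8+11+24+39 = 82.
SPT 53, FIFO 77, EDD 82 → minimum 53.

53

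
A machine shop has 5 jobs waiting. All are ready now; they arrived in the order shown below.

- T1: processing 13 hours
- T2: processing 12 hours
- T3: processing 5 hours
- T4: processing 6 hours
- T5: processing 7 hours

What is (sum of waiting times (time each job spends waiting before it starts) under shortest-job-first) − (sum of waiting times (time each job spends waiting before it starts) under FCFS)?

-40

SPT (increasing processing time): T3 T4 T5 T2 T1.
T3: waits 0, runs 0→5
T4: waits 5, runs 5→11
T5: waits 11, runs 11→18
T2: waits 18, runs 18→30
T1: waits 30, runs 30→43
Sum = 0+5+11+18+30 = 64.
FIFO (arrival order): T1 T2 T3 T4 T5.
T1: waits 0, runs 0→13
T2: waits 13, runs 13→25
T3: waits 25, runs 25→30
T4: waits 30, runs 30→36
T5: waits 36, runs 36→43
Sum = 0+13+25+30+36 = 104.
Difference = 64 − 104 = -40.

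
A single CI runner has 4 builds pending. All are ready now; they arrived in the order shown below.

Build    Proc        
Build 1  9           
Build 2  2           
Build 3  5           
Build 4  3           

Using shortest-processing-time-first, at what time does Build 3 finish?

10

SPT (increasing processing time): Build 2 Build 4 Build 3 Build 1.
Build 2: 0→2
Build 4: 2→5
Build 3: 5→10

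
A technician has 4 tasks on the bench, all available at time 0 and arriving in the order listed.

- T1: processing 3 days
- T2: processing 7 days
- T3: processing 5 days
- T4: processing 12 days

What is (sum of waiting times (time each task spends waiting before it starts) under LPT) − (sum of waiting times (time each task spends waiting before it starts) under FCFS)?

LPT (decreasing processing time): T4 T2 T3 T1.
T4: waits 0, runs 0→12
T2: waits 12, runs 12→19
T3: waits 19, runs 19→24
T1: waits 24, runs 24→27
Sum = 0+12+19+24 = 55.
FIFO (arrival order): T1 T2 T3 T4.
T1: waits 0, runs 0→3
T2: waits 3, runs 3→10
T3: waits 10, runs 10→15
T4: waits 15, runs 15→27
Sum = 0+3+10+15 = 28.
Difference = 55 − 28 = 27.

27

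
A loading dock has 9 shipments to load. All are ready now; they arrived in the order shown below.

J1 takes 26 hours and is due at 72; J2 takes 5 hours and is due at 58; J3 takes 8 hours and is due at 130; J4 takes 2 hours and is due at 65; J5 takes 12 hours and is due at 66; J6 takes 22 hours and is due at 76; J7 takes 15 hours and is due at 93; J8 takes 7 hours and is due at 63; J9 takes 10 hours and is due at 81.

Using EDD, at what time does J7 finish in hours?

EDD (increasing due date): J2 J8 J4 J5 J1 J6 J9 J7 J3.
J2: 0→5
J8: 5→12
J4: 12→14
J5: 14→26
J1: 26→52
J6: 52→74
J9: 74→84
J7: 84→99

99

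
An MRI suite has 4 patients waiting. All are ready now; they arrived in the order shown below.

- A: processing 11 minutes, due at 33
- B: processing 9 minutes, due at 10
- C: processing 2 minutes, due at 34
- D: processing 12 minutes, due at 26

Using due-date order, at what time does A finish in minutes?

EDD (increasing due date): B D A C.
B: 0→9
D: 9→21
A: 21→32

32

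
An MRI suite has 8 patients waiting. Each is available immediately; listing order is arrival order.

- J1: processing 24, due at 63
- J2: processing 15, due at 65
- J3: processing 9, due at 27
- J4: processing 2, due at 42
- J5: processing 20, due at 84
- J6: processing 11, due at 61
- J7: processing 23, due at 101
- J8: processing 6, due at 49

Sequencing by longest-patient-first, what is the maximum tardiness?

75

LPT (decreasing processing time): J1 J7 J5 J2 J6 J3 J8 J4.
J1: 0→24, due 63, tardiness 0
J7: 24→47, due 101, tardiness 0
J5: 47→67, due 84, tardiness 0
J2: 67→82, due 65, tardiness 17
J6: 82→93, due 61, tardiness 32
J3: 93→102, due 27, tardiness 75
J8: 102→108, due 49, tardiness 59
J4: 108→110, due 42, tardiness 68
Maximum = 75.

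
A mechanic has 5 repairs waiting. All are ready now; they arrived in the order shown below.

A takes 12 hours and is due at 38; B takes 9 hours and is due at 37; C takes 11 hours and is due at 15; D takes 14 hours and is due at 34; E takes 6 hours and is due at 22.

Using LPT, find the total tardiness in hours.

LPT (decreasing processing time): D A C B E.
D: 0→14, due 34, tardiness 0
A: 14→26, due 38, tardiness 0
C: 26→37, due 15, tardiness 22
B: 37→46, due 37, tardiness 9
E: 46→52, due 22, tardiness 30
Sum = 0+0+22+9+30 = 61.

61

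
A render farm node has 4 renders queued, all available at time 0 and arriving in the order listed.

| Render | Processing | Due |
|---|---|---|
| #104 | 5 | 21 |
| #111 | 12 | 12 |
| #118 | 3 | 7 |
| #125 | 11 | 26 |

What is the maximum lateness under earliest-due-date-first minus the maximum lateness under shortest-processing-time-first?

EDD (increasing due date): #118 #111 #104 #125.
#118: 0→3, due 7, lateness -4
#111: 3→15, due 12, lateness 3
#104: 15→20, due 21, lateness -1
#125: 20→31, due 26, lateness 5
Maximum = 5.
SPT (increasing processing time): #118 #104 #125 #111.
#118: 0→3, due 7, lateness -4
#104: 3→8, due 21, lateness -13
#125: 8→19, due 26, lateness -7
#111: 19→31, due 12, lateness 19
Maximum = 19.
Difference = 5 − 19 = -14.

-14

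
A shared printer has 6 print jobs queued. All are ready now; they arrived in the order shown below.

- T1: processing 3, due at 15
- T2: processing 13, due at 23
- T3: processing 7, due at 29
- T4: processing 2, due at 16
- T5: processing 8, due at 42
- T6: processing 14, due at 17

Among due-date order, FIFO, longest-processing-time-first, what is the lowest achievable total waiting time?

EDD (increasing due date): T1 T4 T6 T2 T3 T5.
T1: waits 0, runs 0→3
T4: waits 3, runs 3→5
T6: waits 5, runs 5→19
T2: waits 19, runs 19→32
T3: waits 32, runs 32→39
T5: waits 39, runs 39→47
Sum = 0+3+5+19+32+39 = 98.
FIFO (arrival order): T1 T2 T3 T4 T5 T6.
T1: waits 0, runs 0→3
T2: waits 3, runs 3→16
T3: waits 16, runs 16→23
T4: waits 23, runs 23→25
T5: waits 25, runs 25→33
T6: waits 33, runs 33→47
Sum = 0+3+16+23+25+33 = 100.
LPT (decreasing processing time): T6 T2 T5 T3 T1 T4.
T6: waits 0, runs 0→14
T2: waits 14, runs 14→27
T5: waits 27, runs 27→35
T3: waits 35, runs 35→42
T1: waits 42, runs 42→45
T4: waits 45, runs 45→47
Sum = 0+14+27+35+42+45 = 163.
EDD 98, FIFO 100, LPT 163 → minimum 98.

98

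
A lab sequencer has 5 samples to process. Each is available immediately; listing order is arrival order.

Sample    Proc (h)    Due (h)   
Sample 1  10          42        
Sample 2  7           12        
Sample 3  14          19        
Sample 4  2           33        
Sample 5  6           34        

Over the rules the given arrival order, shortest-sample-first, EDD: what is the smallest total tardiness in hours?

2

FIFO (arrival order): Sample 1 Sample 2 Sample 3 Sample 4 Sample 5.
Sample 1: 0→10, due 42, tardiness 0
Sample 2: 10→17, due 12, tardiness 5
Sample 3: 17→31, due 19, tardiness 12
Sample 4: 31→33, due 33, tardiness 0
Sample 5: 33→39, due 34, tardiness 5
Sum = 0+5+12+0+5 = 22.
SPT (increasing processing time): Sample 4 Sample 5 Sample 2 Sample 1 Sample 3.
Sample 4: 0→2, due 33, tardiness 0
Sample 5: 2→8, due 34, tardiness 0
Sample 2: 8→15, due 12, tardiness 3
Sample 1: 15→25, due 42, tardiness 0
Sample 3: 25→39, due 19, tardiness 20
Sum = 0+0+3+0+20 = 23.
EDD (increasing due date): Sample 2 Sample 3 Sample 4 Sample 5 Sample 1.
Sample 2: 0→7, due 12, tardiness 0
Sample 3: 7→21, due 19, tardiness 2
Sample 4: 21→23, due 33, tardiness 0
Sample 5: 23→29, due 34, tardiness 0
Sample 1: 29→39, due 42, tardiness 0
Sum = 0+2+0+0+0 = 2.
FIFO 22, SPT 23, EDD 2 → minimum 2.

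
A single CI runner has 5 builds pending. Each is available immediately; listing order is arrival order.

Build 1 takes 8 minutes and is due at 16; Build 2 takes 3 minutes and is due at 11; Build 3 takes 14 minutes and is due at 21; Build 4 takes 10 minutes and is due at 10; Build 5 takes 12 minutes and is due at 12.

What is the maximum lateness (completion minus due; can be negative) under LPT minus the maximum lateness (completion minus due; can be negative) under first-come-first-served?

LPT (decreasing processing time): Build 3 Build 5 Build 4 Build 1 Build 2.
Build 3: 0→14, due 21, lateness -7
Build 5: 14→26, due 12, lateness 14
Build 4: 26→36, due 10, lateness 26
Build 1: 36→44, due 16, lateness 28
Build 2: 44→47, due 11, lateness 36
Maximum = 36.
FIFO (arrival order): Build 1 Build 2 Build 3 Build 4 Build 5.
Build 1: 0→8, due 16, lateness -8
Build 2: 8→11, due 11, lateness 0
Build 3: 11→25, due 21, lateness 4
Build 4: 25→35, due 10, lateness 25
Build 5: 35→47, due 12, lateness 35
Maximum = 35.
Difference = 36 − 35 = 1.

1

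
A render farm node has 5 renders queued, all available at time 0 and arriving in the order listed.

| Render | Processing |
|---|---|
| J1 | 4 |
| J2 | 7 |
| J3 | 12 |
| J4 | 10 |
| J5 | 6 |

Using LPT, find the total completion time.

137

LPT (decreasing processing time): J3 J4 J2 J5 J1.
J3: 0→12
J4: 12→22
J2: 22→29
J5: 29→35
J1: 35→39
Sum = 12+22+29+35+39 = 137.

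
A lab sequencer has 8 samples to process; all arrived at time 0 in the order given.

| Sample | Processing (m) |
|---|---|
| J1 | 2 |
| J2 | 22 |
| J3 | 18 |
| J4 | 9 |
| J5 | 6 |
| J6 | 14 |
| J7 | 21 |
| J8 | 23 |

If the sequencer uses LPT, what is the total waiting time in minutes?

LPT (decreasing processing time): J8 J2 J7 J3 J6 J4 J5 J1.
J8: waits 0, runs 0→23
J2: waits 23, runs 23→45
J7: waits 45, runs 45→66
J3: waits 66, runs 66→84
J6: waits 84, runs 84→98
J4: waits 98, runs 98→107
J5: waits 107, runs 107→113
J1: waits 113, runs 113→115
Sum = 0+23+45+66+84+98+107+113 = 536.

536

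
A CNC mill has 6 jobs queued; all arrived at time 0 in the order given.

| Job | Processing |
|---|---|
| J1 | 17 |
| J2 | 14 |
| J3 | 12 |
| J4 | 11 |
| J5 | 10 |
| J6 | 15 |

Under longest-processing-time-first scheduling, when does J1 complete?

17

LPT (decreasing processing time): J1 J6 J2 J3 J4 J5.
J1: 0→17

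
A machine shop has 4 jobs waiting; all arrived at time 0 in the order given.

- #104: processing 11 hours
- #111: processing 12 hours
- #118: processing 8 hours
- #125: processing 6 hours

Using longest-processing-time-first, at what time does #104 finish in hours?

23

LPT (decreasing processing time): #111 #104 #118 #125.
#111: 0→12
#104: 12→23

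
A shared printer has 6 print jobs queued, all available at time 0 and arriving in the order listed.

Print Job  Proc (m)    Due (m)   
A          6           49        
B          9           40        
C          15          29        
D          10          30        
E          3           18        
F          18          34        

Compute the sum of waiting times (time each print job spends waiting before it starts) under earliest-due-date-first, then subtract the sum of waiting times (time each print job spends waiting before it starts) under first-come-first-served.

EDD (increasing due date): E C D F B A.
E: waits 0, runs 0→3
C: waits 3, runs 3→18
D: waits 18, runs 18→28
F: waits 28, runs 28→46
B: waits 46, runs 46→55
A: waits 55, runs 55→61
Sum = 0+3+18+28+46+55 = 150.
FIFO (arrival order): A B C D E F.
A: waits 0, runs 0→6
B: waits 6, runs 6→15
C: waits 15, runs 15→30
D: waits 30, runs 30→40
E: waits 40, runs 40→43
F: waits 43, runs 43→61
Sum = 0+6+15+30+40+43 = 134.
Difference = 150 − 134 = 16.

16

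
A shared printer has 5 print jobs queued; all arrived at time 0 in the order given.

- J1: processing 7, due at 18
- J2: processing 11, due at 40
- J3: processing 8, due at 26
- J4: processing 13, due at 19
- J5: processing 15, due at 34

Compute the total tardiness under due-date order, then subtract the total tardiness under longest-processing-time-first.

EDD (increasing due date): J1 J4 J3 J5 J2.
J1: 0→7, due 18, tardiness 0
J4: 7→20, due 19, tardiness 1
J3: 20→28, due 26, tardiness 2
J5: 28→43, due 34, tardiness 9
J2: 43→54, due 40, tardiness 14
Sum = 0+1+2+9+14 = 26.
LPT (decreasing processing time): J5 J4 J2 J3 J1.
J5: 0→15, due 34, tardiness 0
J4: 15→28, due 19, tardiness 9
J2: 28→39, due 40, tardiness 0
J3: 39→47, due 26, tardiness 21
J1: 47→54, due 18, tardiness 36
Sum = 0+9+0+21+36 = 66.
Difference = 26 − 66 = -40.

-40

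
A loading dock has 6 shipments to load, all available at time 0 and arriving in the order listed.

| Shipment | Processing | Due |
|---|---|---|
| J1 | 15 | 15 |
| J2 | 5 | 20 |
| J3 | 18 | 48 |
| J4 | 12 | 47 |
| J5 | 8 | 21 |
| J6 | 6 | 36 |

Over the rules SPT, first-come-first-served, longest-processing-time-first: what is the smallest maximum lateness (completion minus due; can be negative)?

31

SPT (increasing processing time): J2 J6 J5 J4 J1 J3.
J2: 0→5, due 20, lateness -15
J6: 5→11, due 36, lateness -25
J5: 11→19, due 21, lateness -2
J4: 19→31, due 47, lateness -16
J1: 31→46, due 15, lateness 31
J3: 46→64, due 48, lateness 16
Maximum = 31.
FIFO (arrival order): J1 J2 J3 J4 J5 J6.
J1: 0→15, due 15, lateness 0
J2: 15→20, due 20, lateness 0
J3: 20→38, due 48, lateness -10
J4: 38→50, due 47, lateness 3
J5: 50→58, due 21, lateness 37
J6: 58→64, due 36, lateness 28
Maximum = 37.
LPT (decreasing processing time): J3 J1 J4 J5 J6 J2.
J3: 0→18, due 48, lateness -30
J1: 18→33, due 15, lateness 18
J4: 33→45, due 47, lateness -2
J5: 45→53, due 21, lateness 32
J6: 53→59, due 36, lateness 23
J2: 59→64, due 20, lateness 44
Maximum = 44.
SPT 31, FIFO 37, LPT 44 → minimum 31.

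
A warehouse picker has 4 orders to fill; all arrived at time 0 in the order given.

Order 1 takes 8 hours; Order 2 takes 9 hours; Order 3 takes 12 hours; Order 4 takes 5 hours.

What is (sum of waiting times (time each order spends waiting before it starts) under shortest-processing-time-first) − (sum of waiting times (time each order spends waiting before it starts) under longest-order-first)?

-22

SPT (increasing processing time): Order 4 Order 1 Order 2 Order 3.
Order 4: waits 0, runs 0→5
Order 1: waits 5, runs 5→13
Order 2: waits 13, runs 13→22
Order 3: waits 22, runs 22→34
Sum = 0+5+13+22 = 40.
LPT (decreasing processing time): Order 3 Order 2 Order 1 Order 4.
Order 3: waits 0, runs 0→12
Order 2: waits 12, runs 12→21
Order 1: waits 21, runs 21→29
Order 4: waits 29, runs 29→34
Sum = 0+12+21+29 = 62.
Difference = 40 − 62 = -22.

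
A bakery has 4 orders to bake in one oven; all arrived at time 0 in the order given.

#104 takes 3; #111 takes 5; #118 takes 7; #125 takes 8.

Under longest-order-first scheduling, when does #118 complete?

LPT (decreasing processing time): #125 #118 #111 #104.
#125: 0→8
#118: 8→15

15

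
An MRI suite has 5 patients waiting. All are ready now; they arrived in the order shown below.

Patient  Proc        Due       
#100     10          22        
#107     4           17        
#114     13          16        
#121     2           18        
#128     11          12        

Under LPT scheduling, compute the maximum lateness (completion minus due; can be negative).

LPT (decreasing processing time): #114 #128 #100 #107 #121.
#114: 0→13, due 16, lateness -3
#128: 13→24, due 12, lateness 12
#100: 24→34, due 22, lateness 12
#107: 34→38, due 17, lateness 21
#121: 38→40, due 18, lateness 22
Maximum = 22.

22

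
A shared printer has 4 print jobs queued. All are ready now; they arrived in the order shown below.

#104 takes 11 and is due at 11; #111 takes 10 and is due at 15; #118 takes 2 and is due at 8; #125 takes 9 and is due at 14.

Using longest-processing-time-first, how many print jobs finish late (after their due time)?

3

LPT (decreasing processing time): #104 #111 #125 #118.
#104: 0→11, due 11, tardiness 0
#111: 11→21, due 15, tardiness 6
#125: 21→30, due 14, tardiness 16
#118: 30→32, due 8, tardiness 24
Late print jobs: 3.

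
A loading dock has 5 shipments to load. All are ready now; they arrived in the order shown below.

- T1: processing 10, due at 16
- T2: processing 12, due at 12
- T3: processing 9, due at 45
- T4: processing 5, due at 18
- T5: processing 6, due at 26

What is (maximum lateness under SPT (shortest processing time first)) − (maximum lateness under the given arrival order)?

12

SPT (increasing processing time): T4 T5 T3 T1 T2.
T4: 0→5, due 18, lateness -13
T5: 5→11, due 26, lateness -15
T3: 11→20, due 45, lateness -25
T1: 20→30, due 16, lateness 14
T2: 30→42, due 12, lateness 30
Maximum = 30.
FIFO (arrival order): T1 T2 T3 T4 T5.
T1: 0→10, due 16, lateness -6
T2: 10→22, due 12, lateness 10
T3: 22→31, due 45, lateness -14
T4: 31→36, due 18, lateness 18
T5: 36→42, due 26, lateness 16
Maximum = 18.
Difference = 30 − 18 = 12.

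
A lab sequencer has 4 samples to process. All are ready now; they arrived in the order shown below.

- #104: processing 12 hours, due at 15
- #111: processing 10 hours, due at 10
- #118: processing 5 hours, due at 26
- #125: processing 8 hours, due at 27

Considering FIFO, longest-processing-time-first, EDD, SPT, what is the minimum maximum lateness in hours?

FIFO (arrival order): #104 #111 #118 #125.
#104: 0→12, due 15, lateness -3
#111: 12→22, due 10, lateness 12
#118: 22→27, due 26, lateness 1
#125: 27→35, due 27, lateness 8
Maximum = 12.
LPT (decreasing processing time): #104 #111 #125 #118.
#104: 0→12, due 15, lateness -3
#111: 12→22, due 10, lateness 12
#125: 22→30, due 27, lateness 3
#118: 30→35, due 26, lateness 9
Maximum = 12.
EDD (increasing due date): #111 #104 #118 #125.
#111: 0→10, due 10, lateness 0
#104: 10→22, due 15, lateness 7
#118: 22→27, due 26, lateness 1
#125: 27→35, due 27, lateness 8
Maximum = 8.
SPT (increasing processing time): #118 #125 #111 #104.
#118: 0→5, due 26, lateness -21
#125: 5→13, due 27, lateness -14
#111: 13→23, due 10, lateness 13
#104: 23→35, due 15, lateness 20
Maximum = 20.
FIFO 12, LPT 12, EDD 8, SPT 20 → minimum 8.

8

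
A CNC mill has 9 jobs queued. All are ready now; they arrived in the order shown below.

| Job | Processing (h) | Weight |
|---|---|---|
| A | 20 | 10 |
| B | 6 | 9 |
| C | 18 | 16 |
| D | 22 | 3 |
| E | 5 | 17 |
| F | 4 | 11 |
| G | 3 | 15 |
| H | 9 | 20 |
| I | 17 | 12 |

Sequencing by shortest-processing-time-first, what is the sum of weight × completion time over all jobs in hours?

3680

SPT (increasing processing time): G F E B H I C A D.
G: finishes 3, weight 15, w·C = 45
F: finishes 7, weight 11, w·C = 77
E: finishes 12, weight 17, w·C = 204
B: finishes 18, weight 9, w·C = 162
H: finishes 27, weight 20, w·C = 540
I: finishes 44, weight 12, w·C = 528
C: finishes 62, weight 16, w·C = 992
A: finishes 82, weight 10, w·C = 820
D: finishes 104, weight 3, w·C = 312
Sum = 45+77+204+162+540+528+992+820+312 = 3680.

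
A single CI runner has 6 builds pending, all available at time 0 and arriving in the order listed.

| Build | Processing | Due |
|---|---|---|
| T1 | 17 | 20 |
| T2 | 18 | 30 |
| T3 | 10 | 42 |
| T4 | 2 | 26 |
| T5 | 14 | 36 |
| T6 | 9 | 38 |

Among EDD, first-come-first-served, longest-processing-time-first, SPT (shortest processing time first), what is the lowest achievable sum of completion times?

EDD (increasing due date): T1 T4 T2 T5 T6 T3.
T1: 0→17
T4: 17→19
T2: 19→37
T5: 37→51
T6: 51→60
T3: 60→70
Sum = 17+19+37+51+60+70 = 254.
FIFO (arrival order): T1 T2 T3 T4 T5 T6.
T1: 0→17
T2: 17→35
T3: 35→45
T4: 45→47
T5: 47→61
T6: 61→70
Sum = 17+35+45+47+61+70 = 275.
LPT (decreasing processing time): T2 T1 T5 T3 T6 T4.
T2: 0→18
T1: 18→35
T5: 35→49
T3: 49→59
T6: 59→68
T4: 68→70
Sum = 18+35+49+59+68+70 = 299.
SPT (increasing processing time): T4 T6 T3 T5 T1 T2.
T4: 0→2
T6: 2→11
T3: 11→21
T5: 21→35
T1: 35→52
T2: 52→70
Sum = 2+11+21+35+52+70 = 191.
EDD 254, FIFO 275, LPT 299, SPT 191 → minimum 191.

191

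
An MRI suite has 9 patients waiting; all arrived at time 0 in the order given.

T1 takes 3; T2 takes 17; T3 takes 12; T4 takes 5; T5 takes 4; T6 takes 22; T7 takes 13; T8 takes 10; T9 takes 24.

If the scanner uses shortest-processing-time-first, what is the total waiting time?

SPT (increasing processing time): T1 T5 T4 T8 T3 T7 T2 T6 T9.
T1: waits 0, runs 0→3
T5: waits 3, runs 3→7
T4: waits 7, runs 7→12
T8: waits 12, runs 12→22
T3: waits 22, runs 22→34
T7: waits 34, runs 34→47
T2: waits 47, runs 47→64
T6: waits 64, runs 64→86
T9: waits 86, runs 86→110
Sum = 0+3+7+12+22+34+47+64+86 = 275.

275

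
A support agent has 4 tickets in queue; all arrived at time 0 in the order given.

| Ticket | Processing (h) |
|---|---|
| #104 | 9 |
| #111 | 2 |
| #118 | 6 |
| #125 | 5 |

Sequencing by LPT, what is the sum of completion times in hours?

66

LPT (decreasing processing time): #104 #118 #125 #111.
#104: 0→9
#118: 9→15
#125: 15→20
#111: 20→22
Sum = 9+15+20+22 = 66.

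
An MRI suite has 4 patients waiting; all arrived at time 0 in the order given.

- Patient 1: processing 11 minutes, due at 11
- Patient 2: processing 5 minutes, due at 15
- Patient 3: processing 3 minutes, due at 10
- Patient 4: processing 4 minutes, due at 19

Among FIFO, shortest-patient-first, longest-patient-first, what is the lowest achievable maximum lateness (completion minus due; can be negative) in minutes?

9

FIFO (arrival order): Patient 1 Patient 2 Patient 3 Patient 4.
Patient 1: 0→11, due 11, lateness 0
Patient 2: 11→16, due 15, lateness 1
Patient 3: 16→19, due 10, lateness 9
Patient 4: 19→23, due 19, lateness 4
Maximum = 9.
SPT (increasing processing time): Patient 3 Patient 4 Patient 2 Patient 1.
Patient 3: 0→3, due 10, lateness -7
Patient 4: 3→7, due 19, lateness -12
Patient 2: 7→12, due 15, lateness -3
Patient 1: 12→23, due 11, lateness 12
Maximum = 12.
LPT (decreasing processing time): Patient 1 Patient 2 Patient 4 Patient 3.
Patient 1: 0→11, due 11, lateness 0
Patient 2: 11→16, due 15, lateness 1
Patient 4: 16→20, due 19, lateness 1
Patient 3: 20→23, due 10, lateness 13
Maximum = 13.
FIFO 9, SPT 12, LPT 13 → minimum 9.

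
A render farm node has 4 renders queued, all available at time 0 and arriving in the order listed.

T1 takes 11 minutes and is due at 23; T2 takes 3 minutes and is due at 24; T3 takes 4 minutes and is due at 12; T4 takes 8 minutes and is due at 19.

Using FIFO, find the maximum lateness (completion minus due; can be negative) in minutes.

FIFO (arrival order): T1 T2 T3 T4.
T1: 0→11, due 23, lateness -12
T2: 11→14, due 24, lateness -10
T3: 14→18, due 12, lateness 6
T4: 18→26, due 19, lateness 7
Maximum = 7.

7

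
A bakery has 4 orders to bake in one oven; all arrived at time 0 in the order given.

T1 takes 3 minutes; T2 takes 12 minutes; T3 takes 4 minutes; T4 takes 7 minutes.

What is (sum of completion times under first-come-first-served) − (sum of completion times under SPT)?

13

FIFO (arrival order): T1 T2 T3 T4.
T1: 0→3
T2: 3→15
T3: 15→19
T4: 19→26
Sum = 3+15+19+26 = 63.
SPT (increasing processing time): T1 T3 T4 T2.
T1: 0→3
T3: 3→7
T4: 7→14
T2: 14→26
Sum = 3+7+14+26 = 50.
Difference = 63 − 50 = 13.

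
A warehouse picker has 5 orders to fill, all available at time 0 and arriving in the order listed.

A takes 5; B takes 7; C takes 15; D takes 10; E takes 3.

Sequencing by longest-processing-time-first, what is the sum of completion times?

LPT (decreasing processing time): C D B A E.
C: 0→15
D: 15→25
B: 25→32
A: 32→37
E: 37→40
Sum = 15+25+32+37+40 = 149.

149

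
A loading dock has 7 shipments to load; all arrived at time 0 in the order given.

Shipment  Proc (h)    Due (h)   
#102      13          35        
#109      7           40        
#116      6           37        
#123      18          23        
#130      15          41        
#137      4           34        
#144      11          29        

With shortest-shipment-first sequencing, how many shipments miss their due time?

3

SPT (increasing processing time): #137 #116 #109 #144 #102 #130 #123.
#137: 0→4, due 34, tardiness 0
#116: 4→10, due 37, tardiness 0
#109: 10→17, due 40, tardiness 0
#144: 17→28, due 29, tardiness 0
#102: 28→41, due 35, tardiness 6
#130: 41→56, due 41, tardiness 15
#123: 56→74, due 23, tardiness 51
Late shipments: 3.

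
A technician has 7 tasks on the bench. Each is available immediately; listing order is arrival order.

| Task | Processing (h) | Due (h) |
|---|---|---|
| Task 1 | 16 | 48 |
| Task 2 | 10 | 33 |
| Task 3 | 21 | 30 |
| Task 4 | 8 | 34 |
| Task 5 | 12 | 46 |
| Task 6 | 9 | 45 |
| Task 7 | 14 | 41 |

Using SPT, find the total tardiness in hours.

SPT (increasing processing time): Task 4 Task 6 Task 2 Task 5 Task 7 Task 1 Task 3.
Task 4: 0→8, due 34, tardiness 0
Task 6: 8→17, due 45, tardiness 0
Task 2: 17→27, due 33, tardiness 0
Task 5: 27→39, due 46, tardiness 0
Task 7: 39→53, due 41, tardiness 12
Task 1: 53→69, due 48, tardiness 21
Task 3: 69→90, due 30, tardiness 60
Sum = 0+0+0+0+12+21+60 = 93.

93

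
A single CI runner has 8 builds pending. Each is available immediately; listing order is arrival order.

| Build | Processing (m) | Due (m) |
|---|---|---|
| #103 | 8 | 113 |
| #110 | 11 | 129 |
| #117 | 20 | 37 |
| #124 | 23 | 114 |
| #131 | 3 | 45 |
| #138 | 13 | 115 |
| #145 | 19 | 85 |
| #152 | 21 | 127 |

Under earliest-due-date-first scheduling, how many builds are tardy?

EDD (increasing due date): #117 #131 #145 #103 #124 #138 #152 #110.
#117: 0→20, due 37, tardiness 0
#131: 20→23, due 45, tardiness 0
#145: 23→42, due 85, tardiness 0
#103: 42→50, due 113, tardiness 0
#124: 50→73, due 114, tardiness 0
#138: 73→86, due 115, tardiness 0
#152: 86→107, due 127, tardiness 0
#110: 107→118, due 129, tardiness 0
Late builds: 0.

0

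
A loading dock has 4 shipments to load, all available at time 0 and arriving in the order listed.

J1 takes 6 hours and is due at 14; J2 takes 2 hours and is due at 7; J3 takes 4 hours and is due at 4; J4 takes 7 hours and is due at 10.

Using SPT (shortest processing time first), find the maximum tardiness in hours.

9

SPT (increasing processing time): J2 J3 J1 J4.
J2: 0→2, due 7, tardiness 0
J3: 2→6, due 4, tardiness 2
J1: 6→12, due 14, tardiness 0
J4: 12→19, due 10, tardiness 9
Maximum = 9.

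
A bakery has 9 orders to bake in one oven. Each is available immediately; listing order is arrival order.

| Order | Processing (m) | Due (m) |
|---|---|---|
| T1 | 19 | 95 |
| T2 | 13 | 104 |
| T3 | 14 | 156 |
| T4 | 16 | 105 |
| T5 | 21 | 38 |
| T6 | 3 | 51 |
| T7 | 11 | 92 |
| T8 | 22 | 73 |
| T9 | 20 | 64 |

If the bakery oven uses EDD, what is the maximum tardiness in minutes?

EDD (increasing due date): T5 T6 T9 T8 T7 T1 T2 T4 T3.
T5: 0→21, due 38, tardiness 0
T6: 21→24, due 51, tardiness 0
T9: 24→44, due 64, tardiness 0
T8: 44→66, due 73, tardiness 0
T7: 66→77, due 92, tardiness 0
T1: 77→96, due 95, tardiness 1
T2: 96→109, due 104, tardiness 5
T4: 109→125, due 105, tardiness 20
T3: 125→139, due 156, tardiness 0
Maximum = 20.

20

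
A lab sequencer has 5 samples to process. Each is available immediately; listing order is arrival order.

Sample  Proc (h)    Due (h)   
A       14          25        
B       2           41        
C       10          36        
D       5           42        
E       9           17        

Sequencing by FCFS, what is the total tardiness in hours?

FIFO (arrival order): A B C D E.
A: 0→14, due 25, tardiness 0
B: 14→16, due 41, tardiness 0
C: 16→26, due 36, tardiness 0
D: 26→31, due 42, tardiness 0
E: 31→40, due 17, tardiness 23
Sum = 0+0+0+0+23 = 23.

23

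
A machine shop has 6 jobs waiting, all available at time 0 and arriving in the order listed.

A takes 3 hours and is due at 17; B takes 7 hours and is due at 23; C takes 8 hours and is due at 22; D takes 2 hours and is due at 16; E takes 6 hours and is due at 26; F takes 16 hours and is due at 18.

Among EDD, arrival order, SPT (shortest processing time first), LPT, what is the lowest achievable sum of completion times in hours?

104

EDD (increasing due date): D A F C B E.
D: 0→2
A: 2→5
F: 5→21
C: 21→29
B: 29→36
E: 36→42
Sum = 2+5+21+29+36+42 = 135.
FIFO (arrival order): A B C D E F.
A: 0→3
B: 3→10
C: 10→18
D: 18→20
E: 20→26
F: 26→42
Sum = 3+10+18+20+26+42 = 119.
SPT (increasing processing time): D A E B C F.
D: 0→2
A: 2→5
E: 5→11
B: 11→18
C: 18→26
F: 26→42
Sum = 2+5+11+18+26+42 = 104.
LPT (decreasing processing time): F C B E A D.
F: 0→16
C: 16→24
B: 24→31
E: 31→37
A: 37→40
D: 40→42
Sum = 16+24+31+37+40+42 = 190.
EDD 135, FIFO 119, SPT 104, LPT 190 → minimum 104.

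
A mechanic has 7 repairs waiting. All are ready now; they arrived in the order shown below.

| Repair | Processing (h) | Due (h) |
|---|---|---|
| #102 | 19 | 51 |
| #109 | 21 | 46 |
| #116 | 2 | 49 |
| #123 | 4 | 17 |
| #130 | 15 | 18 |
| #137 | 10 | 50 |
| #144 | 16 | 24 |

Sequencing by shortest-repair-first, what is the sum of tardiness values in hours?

92

SPT (increasing processing time): #116 #123 #137 #130 #144 #102 #109.
#116: 0→2, due 49, tardiness 0
#123: 2→6, due 17, tardiness 0
#137: 6→16, due 50, tardiness 0
#130: 16→31, due 18, tardiness 13
#144: 31→47, due 24, tardiness 23
#102: 47→66, due 51, tardiness 15
#109: 66→87, due 46, tardiness 41
Sum = 0+0+0+13+23+15+41 = 92.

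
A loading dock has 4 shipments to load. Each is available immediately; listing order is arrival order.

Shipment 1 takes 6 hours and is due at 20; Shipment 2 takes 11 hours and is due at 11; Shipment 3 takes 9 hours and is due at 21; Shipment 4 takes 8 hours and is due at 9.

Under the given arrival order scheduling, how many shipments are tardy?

3

FIFO (arrival order): Shipment 1 Shipment 2 Shipment 3 Shipment 4.
Shipment 1: 0→6, due 20, tardiness 0
Shipment 2: 6→17, due 11, tardiness 6
Shipment 3: 17→26, due 21, tardiness 5
Shipment 4: 26→34, due 9, tardiness 25
Late shipments: 3.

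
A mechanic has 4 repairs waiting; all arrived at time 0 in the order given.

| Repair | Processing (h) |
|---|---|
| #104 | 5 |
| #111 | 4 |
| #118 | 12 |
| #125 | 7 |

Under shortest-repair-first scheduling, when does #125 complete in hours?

16

SPT (increasing processing time): #111 #104 #125 #118.
#111: 0→4
#104: 4→9
#125: 9→16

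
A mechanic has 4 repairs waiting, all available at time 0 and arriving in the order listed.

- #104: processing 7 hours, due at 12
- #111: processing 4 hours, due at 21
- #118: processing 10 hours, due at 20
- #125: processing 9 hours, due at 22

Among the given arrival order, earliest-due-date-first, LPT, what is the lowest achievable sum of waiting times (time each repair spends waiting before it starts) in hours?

FIFO (arrival order): #104 #111 #118 #125.
#104: waits 0, runs 0→7
#111: waits 7, runs 7→11
#118: waits 11, runs 11→21
#125: waits 21, runs 21→30
Sum = 0+7+11+21 = 39.
EDD (increasing due date): #104 #118 #111 #125.
#104: waits 0, runs 0→7
#118: waits 7, runs 7→17
#111: waits 17, runs 17→21
#125: waits 21, runs 21→30
Sum = 0+7+17+21 = 45.
LPT (decreasing processing time): #118 #125 #104 #111.
#118: waits 0, runs 0→10
#125: waits 10, runs 10→19
#104: waits 19, runs 19→26
#111: waits 26, runs 26→30
Sum = 0+10+19+26 = 55.
FIFO 39, EDD 45, LPT 55 → minimum 39.

39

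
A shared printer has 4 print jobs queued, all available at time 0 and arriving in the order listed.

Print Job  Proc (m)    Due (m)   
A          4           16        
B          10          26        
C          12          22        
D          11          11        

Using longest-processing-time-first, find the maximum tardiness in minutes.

21

LPT (decreasing processing time): C D B A.
C: 0→12, due 22, tardiness 0
D: 12→23, due 11, tardiness 12
B: 23→33, due 26, tardiness 7
A: 33→37, due 16, tardiness 21
Maximum = 21.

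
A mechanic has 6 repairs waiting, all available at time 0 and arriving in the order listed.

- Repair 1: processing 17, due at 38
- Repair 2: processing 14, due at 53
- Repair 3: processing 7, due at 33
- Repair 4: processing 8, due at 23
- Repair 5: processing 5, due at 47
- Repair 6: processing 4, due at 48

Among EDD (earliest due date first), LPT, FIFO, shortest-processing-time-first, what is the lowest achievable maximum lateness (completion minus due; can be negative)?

EDD (increasing due date): Repair 4 Repair 3 Repair 1 Repair 5 Repair 6 Repair 2.
Repair 4: 0→8, due 23, lateness -15
Repair 3: 8→15, due 33, lateness -18
Repair 1: 15→32, due 38, lateness -6
Repair 5: 32→37, due 47, lateness -10
Repair 6: 37→41, due 48, lateness -7
Repair 2: 41→55, due 53, lateness 2
Maximum = 2.
LPT (decreasing processing time): Repair 1 Repair 2 Repair 4 Repair 3 Repair 5 Repair 6.
Repair 1: 0→17, due 38, lateness -21
Repair 2: 17→31, due 53, lateness -22
Repair 4: 31→39, due 23, lateness 16
Repair 3: 39→46, due 33, lateness 13
Repair 5: 46→51, due 47, lateness 4
Repair 6: 51→55, due 48, lateness 7
Maximum = 16.
FIFO (arrival order): Repair 1 Repair 2 Repair 3 Repair 4 Repair 5 Repair 6.
Repair 1: 0→17, due 38, lateness -21
Repair 2: 17→31, due 53, lateness -22
Repair 3: 31→38, due 33, lateness 5
Repair 4: 38→46, due 23, lateness 23
Repair 5: 46→51, due 47, lateness 4
Repair 6: 51→55, due 48, lateness 7
Maximum = 23.
SPT (increasing processing time): Repair 6 Repair 5 Repair 3 Repair 4 Repair 2 Repair 1.
Repair 6: 0→4, due 48, lateness -44
Repair 5: 4→9, due 47, lateness -38
Repair 3: 9→16, due 33, lateness -17
Repair 4: 16→24, due 23, lateness 1
Repair 2: 24→38, due 53, lateness -15
Repair 1: 38→55, due 38, lateness 17
Maximum = 17.
EDD 2, LPT 16, FIFO 23, SPT 17 → minimum 2.

2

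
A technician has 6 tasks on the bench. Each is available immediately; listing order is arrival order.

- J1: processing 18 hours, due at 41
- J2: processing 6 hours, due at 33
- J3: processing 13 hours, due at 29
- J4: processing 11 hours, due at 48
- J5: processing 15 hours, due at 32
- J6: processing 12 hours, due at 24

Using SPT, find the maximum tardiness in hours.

34

SPT (increasing processing time): J2 J4 J6 J3 J5 J1.
J2: 0→6, due 33, tardiness 0
J4: 6→17, due 48, tardiness 0
J6: 17→29, due 24, tardiness 5
J3: 29→42, due 29, tardiness 13
J5: 42→57, due 32, tardiness 25
J1: 57→75, due 41, tardiness 34
Maximum = 34.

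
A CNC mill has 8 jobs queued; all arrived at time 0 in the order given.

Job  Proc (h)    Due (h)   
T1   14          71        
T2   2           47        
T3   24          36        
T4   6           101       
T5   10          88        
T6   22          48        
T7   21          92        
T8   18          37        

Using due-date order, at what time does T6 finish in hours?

EDD (increasing due date): T3 T8 T2 T6 T1 T5 T7 T4.
T3: 0→24
T8: 24→42
T2: 42→44
T6: 44→66

66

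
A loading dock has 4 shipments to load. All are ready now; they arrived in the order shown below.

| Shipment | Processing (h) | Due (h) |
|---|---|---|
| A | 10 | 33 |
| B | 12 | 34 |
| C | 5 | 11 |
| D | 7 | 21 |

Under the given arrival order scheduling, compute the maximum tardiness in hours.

16

FIFO (arrival order): A B C D.
A: 0→10, due 33, tardiness 0
B: 10→22, due 34, tardiness 0
C: 22→27, due 11, tardiness 16
D: 27→34, due 21, tardiness 13
Maximum = 16.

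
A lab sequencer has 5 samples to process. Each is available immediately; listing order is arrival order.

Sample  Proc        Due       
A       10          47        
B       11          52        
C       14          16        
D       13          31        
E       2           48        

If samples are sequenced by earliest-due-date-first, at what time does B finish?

EDD (increasing due date): C D A E B.
C: 0→14
D: 14→27
A: 27→37
E: 37→39
B: 39→50

50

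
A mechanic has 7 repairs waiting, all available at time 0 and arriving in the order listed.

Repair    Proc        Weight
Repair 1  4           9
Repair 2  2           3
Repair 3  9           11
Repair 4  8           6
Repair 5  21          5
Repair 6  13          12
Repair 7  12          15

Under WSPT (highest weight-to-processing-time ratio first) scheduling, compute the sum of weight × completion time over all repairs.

1734

WSPT (decreasing weight/processing-time ratio): Repair 1 Repair 2 Repair 7 Repair 3 Repair 6 Repair 4 Repair 5.
Repair 1: finishes 4, weight 9, w·C = 36
Repair 2: finishes 6, weight 3, w·C = 18
Repair 7: finishes 18, weight 15, w·C = 270
Repair 3: finishes 27, weight 11, w·C = 297
Repair 6: finishes 40, weight 12, w·C = 480
Repair 4: finishes 48, weight 6, w·C = 288
Repair 5: finishes 69, weight 5, w·C = 345
Sum = 36+18+270+297+480+288+345 = 1734.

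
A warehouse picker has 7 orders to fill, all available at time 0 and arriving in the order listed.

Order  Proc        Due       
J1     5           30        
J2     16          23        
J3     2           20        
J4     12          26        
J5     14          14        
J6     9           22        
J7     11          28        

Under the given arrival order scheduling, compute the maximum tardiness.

FIFO (arrival order): J1 J2 J3 J4 J5 J6 J7.
J1: 0→5, due 30, tardiness 0
J2: 5→21, due 23, tardiness 0
J3: 21→23, due 20, tardiness 3
J4: 23→35, due 26, tardiness 9
J5: 35→49, due 14, tardiness 35
J6: 49→58, due 22, tardiness 36
J7: 58→69, due 28, tardiness 41
Maximum = 41.

41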